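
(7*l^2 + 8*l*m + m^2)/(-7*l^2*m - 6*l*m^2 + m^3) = (-7*l - m)/(m*(7*l - m))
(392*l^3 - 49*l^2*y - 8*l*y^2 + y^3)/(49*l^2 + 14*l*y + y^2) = (56*l^2 - 15*l*y + y^2)/(7*l + y)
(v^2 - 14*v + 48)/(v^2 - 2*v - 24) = (v - 8)/(v + 4)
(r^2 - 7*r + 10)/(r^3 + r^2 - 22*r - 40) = (r - 2)/(r^2 + 6*r + 8)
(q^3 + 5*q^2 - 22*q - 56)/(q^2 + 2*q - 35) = (q^2 - 2*q - 8)/(q - 5)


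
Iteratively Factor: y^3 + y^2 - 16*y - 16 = (y - 4)*(y^2 + 5*y + 4) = (y - 4)*(y + 1)*(y + 4)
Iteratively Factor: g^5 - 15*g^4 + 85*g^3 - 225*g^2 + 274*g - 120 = (g - 3)*(g^4 - 12*g^3 + 49*g^2 - 78*g + 40) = (g - 3)*(g - 1)*(g^3 - 11*g^2 + 38*g - 40) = (g - 5)*(g - 3)*(g - 1)*(g^2 - 6*g + 8) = (g - 5)*(g - 4)*(g - 3)*(g - 1)*(g - 2)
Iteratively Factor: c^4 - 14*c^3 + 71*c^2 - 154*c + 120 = (c - 5)*(c^3 - 9*c^2 + 26*c - 24) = (c - 5)*(c - 3)*(c^2 - 6*c + 8) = (c - 5)*(c - 4)*(c - 3)*(c - 2)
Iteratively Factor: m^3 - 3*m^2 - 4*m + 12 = (m + 2)*(m^2 - 5*m + 6) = (m - 2)*(m + 2)*(m - 3)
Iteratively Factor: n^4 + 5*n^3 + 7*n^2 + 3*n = (n)*(n^3 + 5*n^2 + 7*n + 3) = n*(n + 1)*(n^2 + 4*n + 3) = n*(n + 1)*(n + 3)*(n + 1)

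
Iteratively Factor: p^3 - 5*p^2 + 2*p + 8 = (p - 2)*(p^2 - 3*p - 4) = (p - 2)*(p + 1)*(p - 4)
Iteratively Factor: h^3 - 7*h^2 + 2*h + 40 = (h + 2)*(h^2 - 9*h + 20) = (h - 5)*(h + 2)*(h - 4)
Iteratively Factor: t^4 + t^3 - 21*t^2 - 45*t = (t + 3)*(t^3 - 2*t^2 - 15*t) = t*(t + 3)*(t^2 - 2*t - 15) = t*(t + 3)^2*(t - 5)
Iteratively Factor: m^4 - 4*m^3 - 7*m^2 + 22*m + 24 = (m - 3)*(m^3 - m^2 - 10*m - 8) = (m - 3)*(m + 2)*(m^2 - 3*m - 4) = (m - 4)*(m - 3)*(m + 2)*(m + 1)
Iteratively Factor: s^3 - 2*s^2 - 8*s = (s)*(s^2 - 2*s - 8) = s*(s - 4)*(s + 2)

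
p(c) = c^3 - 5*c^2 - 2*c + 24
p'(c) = 3*c^2 - 10*c - 2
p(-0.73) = 22.41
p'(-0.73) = 6.90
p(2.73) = 1.62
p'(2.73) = -6.94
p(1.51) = 13.02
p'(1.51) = -10.26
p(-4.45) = -154.23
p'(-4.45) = 101.91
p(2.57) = 2.81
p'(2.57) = -7.89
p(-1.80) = 5.57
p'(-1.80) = 25.72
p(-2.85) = -34.06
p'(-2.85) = 50.87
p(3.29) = -1.09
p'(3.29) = -2.43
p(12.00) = 1008.00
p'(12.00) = 310.00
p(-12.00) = -2400.00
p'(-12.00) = 550.00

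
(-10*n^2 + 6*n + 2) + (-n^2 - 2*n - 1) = -11*n^2 + 4*n + 1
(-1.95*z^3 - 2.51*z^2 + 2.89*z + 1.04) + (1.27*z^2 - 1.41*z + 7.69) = -1.95*z^3 - 1.24*z^2 + 1.48*z + 8.73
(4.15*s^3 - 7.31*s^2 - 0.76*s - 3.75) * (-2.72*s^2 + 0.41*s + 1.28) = -11.288*s^5 + 21.5847*s^4 + 4.3821*s^3 + 0.531600000000001*s^2 - 2.5103*s - 4.8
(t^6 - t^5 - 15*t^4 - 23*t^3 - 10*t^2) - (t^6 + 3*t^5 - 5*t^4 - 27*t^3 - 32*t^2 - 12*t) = -4*t^5 - 10*t^4 + 4*t^3 + 22*t^2 + 12*t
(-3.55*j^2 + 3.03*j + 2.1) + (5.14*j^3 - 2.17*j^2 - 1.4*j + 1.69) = 5.14*j^3 - 5.72*j^2 + 1.63*j + 3.79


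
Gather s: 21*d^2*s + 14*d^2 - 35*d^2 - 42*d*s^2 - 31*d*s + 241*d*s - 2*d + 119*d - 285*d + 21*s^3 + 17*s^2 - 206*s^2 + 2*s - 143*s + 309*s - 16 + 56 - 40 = -21*d^2 - 168*d + 21*s^3 + s^2*(-42*d - 189) + s*(21*d^2 + 210*d + 168)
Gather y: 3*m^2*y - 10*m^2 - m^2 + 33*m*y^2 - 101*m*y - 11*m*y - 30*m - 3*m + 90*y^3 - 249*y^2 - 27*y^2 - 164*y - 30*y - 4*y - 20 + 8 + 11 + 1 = -11*m^2 - 33*m + 90*y^3 + y^2*(33*m - 276) + y*(3*m^2 - 112*m - 198)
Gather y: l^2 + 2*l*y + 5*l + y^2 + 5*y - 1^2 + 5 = l^2 + 5*l + y^2 + y*(2*l + 5) + 4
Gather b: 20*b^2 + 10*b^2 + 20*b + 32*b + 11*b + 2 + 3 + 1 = 30*b^2 + 63*b + 6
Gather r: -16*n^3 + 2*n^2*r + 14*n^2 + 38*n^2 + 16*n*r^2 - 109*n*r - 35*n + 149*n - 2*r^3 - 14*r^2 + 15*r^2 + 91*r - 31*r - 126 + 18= -16*n^3 + 52*n^2 + 114*n - 2*r^3 + r^2*(16*n + 1) + r*(2*n^2 - 109*n + 60) - 108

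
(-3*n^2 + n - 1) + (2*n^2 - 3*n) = -n^2 - 2*n - 1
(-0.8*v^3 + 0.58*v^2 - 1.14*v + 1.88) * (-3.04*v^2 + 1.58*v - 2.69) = 2.432*v^5 - 3.0272*v^4 + 6.534*v^3 - 9.0766*v^2 + 6.037*v - 5.0572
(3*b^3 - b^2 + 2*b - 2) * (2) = 6*b^3 - 2*b^2 + 4*b - 4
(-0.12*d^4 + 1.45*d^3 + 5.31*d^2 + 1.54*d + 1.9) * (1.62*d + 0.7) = -0.1944*d^5 + 2.265*d^4 + 9.6172*d^3 + 6.2118*d^2 + 4.156*d + 1.33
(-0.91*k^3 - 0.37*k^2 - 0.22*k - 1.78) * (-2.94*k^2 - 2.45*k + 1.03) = 2.6754*k^5 + 3.3173*k^4 + 0.616*k^3 + 5.3911*k^2 + 4.1344*k - 1.8334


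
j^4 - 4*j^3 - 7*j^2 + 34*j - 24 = (j - 4)*(j - 2)*(j - 1)*(j + 3)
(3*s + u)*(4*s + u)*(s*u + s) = 12*s^3*u + 12*s^3 + 7*s^2*u^2 + 7*s^2*u + s*u^3 + s*u^2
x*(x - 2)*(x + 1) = x^3 - x^2 - 2*x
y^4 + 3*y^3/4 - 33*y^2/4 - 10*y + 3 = (y - 3)*(y - 1/4)*(y + 2)^2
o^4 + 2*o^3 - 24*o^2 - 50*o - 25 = (o - 5)*(o + 1)^2*(o + 5)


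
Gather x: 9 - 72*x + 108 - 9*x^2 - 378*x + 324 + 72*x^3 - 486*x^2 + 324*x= 72*x^3 - 495*x^2 - 126*x + 441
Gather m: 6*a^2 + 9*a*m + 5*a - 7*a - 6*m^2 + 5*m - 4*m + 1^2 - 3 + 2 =6*a^2 - 2*a - 6*m^2 + m*(9*a + 1)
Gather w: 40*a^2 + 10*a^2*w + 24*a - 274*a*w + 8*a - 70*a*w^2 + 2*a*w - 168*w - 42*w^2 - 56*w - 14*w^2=40*a^2 + 32*a + w^2*(-70*a - 56) + w*(10*a^2 - 272*a - 224)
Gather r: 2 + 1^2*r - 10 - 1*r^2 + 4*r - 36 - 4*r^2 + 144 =-5*r^2 + 5*r + 100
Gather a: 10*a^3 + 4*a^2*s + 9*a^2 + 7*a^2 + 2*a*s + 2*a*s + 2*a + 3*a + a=10*a^3 + a^2*(4*s + 16) + a*(4*s + 6)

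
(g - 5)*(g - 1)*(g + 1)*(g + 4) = g^4 - g^3 - 21*g^2 + g + 20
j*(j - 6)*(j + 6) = j^3 - 36*j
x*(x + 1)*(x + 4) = x^3 + 5*x^2 + 4*x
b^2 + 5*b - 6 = (b - 1)*(b + 6)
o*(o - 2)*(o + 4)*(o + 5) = o^4 + 7*o^3 + 2*o^2 - 40*o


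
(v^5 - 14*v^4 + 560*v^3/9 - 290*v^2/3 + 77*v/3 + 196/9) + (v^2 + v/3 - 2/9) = v^5 - 14*v^4 + 560*v^3/9 - 287*v^2/3 + 26*v + 194/9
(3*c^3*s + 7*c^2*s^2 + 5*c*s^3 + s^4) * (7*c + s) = 21*c^4*s + 52*c^3*s^2 + 42*c^2*s^3 + 12*c*s^4 + s^5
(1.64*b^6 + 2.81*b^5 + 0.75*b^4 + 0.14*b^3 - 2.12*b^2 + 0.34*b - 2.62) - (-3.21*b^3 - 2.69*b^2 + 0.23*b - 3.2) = 1.64*b^6 + 2.81*b^5 + 0.75*b^4 + 3.35*b^3 + 0.57*b^2 + 0.11*b + 0.58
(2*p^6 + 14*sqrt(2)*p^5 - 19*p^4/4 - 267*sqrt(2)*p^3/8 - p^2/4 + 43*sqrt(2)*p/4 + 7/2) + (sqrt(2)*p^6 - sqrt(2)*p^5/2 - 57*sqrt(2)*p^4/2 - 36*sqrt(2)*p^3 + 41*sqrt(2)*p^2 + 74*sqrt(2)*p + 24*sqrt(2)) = sqrt(2)*p^6 + 2*p^6 + 27*sqrt(2)*p^5/2 - 57*sqrt(2)*p^4/2 - 19*p^4/4 - 555*sqrt(2)*p^3/8 - p^2/4 + 41*sqrt(2)*p^2 + 339*sqrt(2)*p/4 + 7/2 + 24*sqrt(2)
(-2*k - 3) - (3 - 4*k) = 2*k - 6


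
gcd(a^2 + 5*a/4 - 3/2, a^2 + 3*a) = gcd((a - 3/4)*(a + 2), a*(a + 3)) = 1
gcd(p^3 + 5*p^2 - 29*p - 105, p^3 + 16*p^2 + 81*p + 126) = p^2 + 10*p + 21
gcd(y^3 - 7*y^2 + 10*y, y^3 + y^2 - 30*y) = y^2 - 5*y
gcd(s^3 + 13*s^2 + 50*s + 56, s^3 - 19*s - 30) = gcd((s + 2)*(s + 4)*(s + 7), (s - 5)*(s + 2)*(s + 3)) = s + 2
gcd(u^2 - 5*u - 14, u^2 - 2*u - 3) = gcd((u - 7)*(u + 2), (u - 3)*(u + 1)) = 1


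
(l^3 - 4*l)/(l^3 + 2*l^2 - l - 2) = l*(l - 2)/(l^2 - 1)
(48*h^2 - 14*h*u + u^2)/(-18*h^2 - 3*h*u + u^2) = (-8*h + u)/(3*h + u)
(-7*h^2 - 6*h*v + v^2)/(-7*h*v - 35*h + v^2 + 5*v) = (h + v)/(v + 5)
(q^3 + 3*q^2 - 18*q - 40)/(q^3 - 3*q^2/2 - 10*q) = 2*(q^2 + 7*q + 10)/(q*(2*q + 5))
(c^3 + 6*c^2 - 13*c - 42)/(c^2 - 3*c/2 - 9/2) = 2*(c^2 + 9*c + 14)/(2*c + 3)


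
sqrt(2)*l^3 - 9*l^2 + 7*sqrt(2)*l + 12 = (l - 3*sqrt(2))*(l - 2*sqrt(2))*(sqrt(2)*l + 1)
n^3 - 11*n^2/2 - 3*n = n*(n - 6)*(n + 1/2)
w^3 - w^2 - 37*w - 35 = (w - 7)*(w + 1)*(w + 5)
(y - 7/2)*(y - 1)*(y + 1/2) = y^3 - 4*y^2 + 5*y/4 + 7/4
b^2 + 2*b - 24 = (b - 4)*(b + 6)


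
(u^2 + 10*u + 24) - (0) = u^2 + 10*u + 24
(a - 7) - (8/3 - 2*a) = 3*a - 29/3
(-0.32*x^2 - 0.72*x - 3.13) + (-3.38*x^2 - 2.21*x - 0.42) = -3.7*x^2 - 2.93*x - 3.55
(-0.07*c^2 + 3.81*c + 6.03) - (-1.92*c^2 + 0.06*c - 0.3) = 1.85*c^2 + 3.75*c + 6.33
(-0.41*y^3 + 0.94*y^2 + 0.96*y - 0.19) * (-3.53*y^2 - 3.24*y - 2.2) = 1.4473*y^5 - 1.9898*y^4 - 5.5324*y^3 - 4.5077*y^2 - 1.4964*y + 0.418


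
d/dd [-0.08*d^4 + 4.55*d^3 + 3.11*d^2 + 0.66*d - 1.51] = -0.32*d^3 + 13.65*d^2 + 6.22*d + 0.66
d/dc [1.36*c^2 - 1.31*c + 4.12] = 2.72*c - 1.31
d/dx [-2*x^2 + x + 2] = 1 - 4*x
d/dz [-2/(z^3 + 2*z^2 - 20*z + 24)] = 2*(3*z^2 + 4*z - 20)/(z^3 + 2*z^2 - 20*z + 24)^2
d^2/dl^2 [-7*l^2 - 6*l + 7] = -14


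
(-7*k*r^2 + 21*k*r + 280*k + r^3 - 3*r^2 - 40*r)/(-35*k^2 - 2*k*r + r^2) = (r^2 - 3*r - 40)/(5*k + r)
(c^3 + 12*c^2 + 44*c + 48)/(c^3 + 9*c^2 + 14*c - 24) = (c + 2)/(c - 1)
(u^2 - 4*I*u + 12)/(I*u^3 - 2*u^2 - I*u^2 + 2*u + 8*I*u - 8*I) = (-I*u^2 - 4*u - 12*I)/(u^3 + u^2*(-1 + 2*I) + 2*u*(4 - I) - 8)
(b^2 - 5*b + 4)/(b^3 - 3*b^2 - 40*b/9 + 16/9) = 9*(b - 1)/(9*b^2 + 9*b - 4)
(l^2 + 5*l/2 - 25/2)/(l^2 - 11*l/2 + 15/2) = (l + 5)/(l - 3)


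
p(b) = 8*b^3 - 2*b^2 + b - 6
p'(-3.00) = 229.00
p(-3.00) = -243.00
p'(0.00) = 1.00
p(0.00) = -6.00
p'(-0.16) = 2.25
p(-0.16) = -6.24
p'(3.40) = 264.84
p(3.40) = 288.71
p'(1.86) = 76.59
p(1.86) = 40.42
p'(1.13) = 27.13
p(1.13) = 4.12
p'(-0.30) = 4.36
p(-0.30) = -6.70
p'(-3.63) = 331.77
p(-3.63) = -418.64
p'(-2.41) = 150.03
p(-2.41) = -132.01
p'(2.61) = 154.05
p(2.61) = 125.22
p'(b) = 24*b^2 - 4*b + 1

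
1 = 1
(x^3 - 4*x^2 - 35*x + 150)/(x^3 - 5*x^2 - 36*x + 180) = (x - 5)/(x - 6)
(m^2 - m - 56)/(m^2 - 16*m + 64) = (m + 7)/(m - 8)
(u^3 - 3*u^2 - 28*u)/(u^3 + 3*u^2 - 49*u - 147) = u*(u + 4)/(u^2 + 10*u + 21)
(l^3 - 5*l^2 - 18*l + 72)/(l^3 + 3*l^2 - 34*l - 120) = (l - 3)/(l + 5)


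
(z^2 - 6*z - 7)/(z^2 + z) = (z - 7)/z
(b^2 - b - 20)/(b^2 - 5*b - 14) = (-b^2 + b + 20)/(-b^2 + 5*b + 14)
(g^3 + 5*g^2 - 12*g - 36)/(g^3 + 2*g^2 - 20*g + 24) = (g^2 - g - 6)/(g^2 - 4*g + 4)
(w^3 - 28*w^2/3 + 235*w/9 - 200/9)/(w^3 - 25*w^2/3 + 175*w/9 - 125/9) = (3*w - 8)/(3*w - 5)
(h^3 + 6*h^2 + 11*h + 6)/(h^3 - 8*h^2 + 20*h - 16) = (h^3 + 6*h^2 + 11*h + 6)/(h^3 - 8*h^2 + 20*h - 16)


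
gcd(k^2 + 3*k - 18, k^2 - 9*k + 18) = k - 3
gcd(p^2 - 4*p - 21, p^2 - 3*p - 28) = p - 7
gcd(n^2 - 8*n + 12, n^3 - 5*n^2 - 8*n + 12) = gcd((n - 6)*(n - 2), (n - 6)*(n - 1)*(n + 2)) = n - 6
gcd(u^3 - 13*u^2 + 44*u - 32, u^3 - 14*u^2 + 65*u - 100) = u - 4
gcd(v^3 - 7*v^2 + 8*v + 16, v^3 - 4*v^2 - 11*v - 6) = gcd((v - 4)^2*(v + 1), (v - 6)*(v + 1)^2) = v + 1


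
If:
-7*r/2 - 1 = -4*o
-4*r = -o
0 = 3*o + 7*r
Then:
No Solution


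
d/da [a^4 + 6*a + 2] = 4*a^3 + 6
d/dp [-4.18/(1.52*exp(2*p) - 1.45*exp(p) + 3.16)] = (12.7072*exp(p) - 6.061)*exp(p)/(1.52*exp(2*p) - 1.45*exp(p) + 3.16)^2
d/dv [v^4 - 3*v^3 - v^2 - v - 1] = 4*v^3 - 9*v^2 - 2*v - 1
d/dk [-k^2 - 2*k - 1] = -2*k - 2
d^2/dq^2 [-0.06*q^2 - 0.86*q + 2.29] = -0.120000000000000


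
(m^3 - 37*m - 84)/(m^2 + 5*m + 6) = (m^2 - 3*m - 28)/(m + 2)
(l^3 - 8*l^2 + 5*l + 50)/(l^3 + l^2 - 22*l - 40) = (l - 5)/(l + 4)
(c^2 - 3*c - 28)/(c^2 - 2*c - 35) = (c + 4)/(c + 5)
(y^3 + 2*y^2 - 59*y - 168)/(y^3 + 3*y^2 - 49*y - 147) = (y - 8)/(y - 7)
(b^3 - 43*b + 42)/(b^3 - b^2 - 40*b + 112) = (b^2 - 7*b + 6)/(b^2 - 8*b + 16)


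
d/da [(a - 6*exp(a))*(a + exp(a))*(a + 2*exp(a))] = -3*a^2*exp(a) + 3*a^2 - 32*a*exp(2*a) - 6*a*exp(a) - 36*exp(3*a) - 16*exp(2*a)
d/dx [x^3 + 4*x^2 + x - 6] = 3*x^2 + 8*x + 1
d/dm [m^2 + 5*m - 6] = 2*m + 5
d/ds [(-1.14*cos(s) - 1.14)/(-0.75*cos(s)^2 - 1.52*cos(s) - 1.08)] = (0.855*cos(s)^2 + 1.71*cos(s) + 0.5016)*sin(s)/(0.5625*cos(s)^4 + 2.28*cos(s)^3 + 3.9304*cos(s)^2 + 3.2832*cos(s) + 1.1664)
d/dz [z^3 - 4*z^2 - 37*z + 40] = 3*z^2 - 8*z - 37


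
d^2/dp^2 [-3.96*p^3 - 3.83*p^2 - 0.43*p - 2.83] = -23.76*p - 7.66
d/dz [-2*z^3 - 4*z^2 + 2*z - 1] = -6*z^2 - 8*z + 2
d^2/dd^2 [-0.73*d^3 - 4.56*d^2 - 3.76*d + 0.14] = -4.38*d - 9.12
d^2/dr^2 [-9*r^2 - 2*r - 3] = -18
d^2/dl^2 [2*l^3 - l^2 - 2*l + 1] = 12*l - 2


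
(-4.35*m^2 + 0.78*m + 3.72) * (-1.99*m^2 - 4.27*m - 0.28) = 8.6565*m^4 + 17.0223*m^3 - 9.5154*m^2 - 16.1028*m - 1.0416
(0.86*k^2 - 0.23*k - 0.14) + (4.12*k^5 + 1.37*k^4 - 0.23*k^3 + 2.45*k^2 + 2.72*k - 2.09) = 4.12*k^5 + 1.37*k^4 - 0.23*k^3 + 3.31*k^2 + 2.49*k - 2.23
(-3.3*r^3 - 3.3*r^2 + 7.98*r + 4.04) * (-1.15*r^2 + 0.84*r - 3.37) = 3.795*r^5 + 1.023*r^4 - 0.827999999999999*r^3 + 13.1782*r^2 - 23.499*r - 13.6148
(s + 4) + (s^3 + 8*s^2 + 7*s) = s^3 + 8*s^2 + 8*s + 4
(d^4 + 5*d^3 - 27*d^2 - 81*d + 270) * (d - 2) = d^5 + 3*d^4 - 37*d^3 - 27*d^2 + 432*d - 540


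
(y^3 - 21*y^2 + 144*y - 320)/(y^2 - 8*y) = y - 13 + 40/y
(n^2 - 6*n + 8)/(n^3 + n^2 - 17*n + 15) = (n^2 - 6*n + 8)/(n^3 + n^2 - 17*n + 15)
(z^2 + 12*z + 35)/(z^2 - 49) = (z + 5)/(z - 7)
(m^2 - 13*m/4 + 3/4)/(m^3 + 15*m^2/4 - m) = (m - 3)/(m*(m + 4))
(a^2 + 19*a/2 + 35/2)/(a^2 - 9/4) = 2*(2*a^2 + 19*a + 35)/(4*a^2 - 9)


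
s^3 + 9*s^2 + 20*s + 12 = (s + 1)*(s + 2)*(s + 6)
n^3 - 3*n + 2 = (n - 1)^2*(n + 2)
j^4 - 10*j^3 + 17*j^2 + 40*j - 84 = (j - 7)*(j - 3)*(j - 2)*(j + 2)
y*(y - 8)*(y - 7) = y^3 - 15*y^2 + 56*y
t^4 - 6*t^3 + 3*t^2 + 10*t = t*(t - 5)*(t - 2)*(t + 1)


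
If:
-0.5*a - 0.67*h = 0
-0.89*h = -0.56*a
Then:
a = 0.00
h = 0.00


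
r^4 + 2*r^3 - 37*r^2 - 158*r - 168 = (r - 7)*(r + 2)*(r + 3)*(r + 4)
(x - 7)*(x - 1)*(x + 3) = x^3 - 5*x^2 - 17*x + 21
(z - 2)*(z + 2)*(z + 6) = z^3 + 6*z^2 - 4*z - 24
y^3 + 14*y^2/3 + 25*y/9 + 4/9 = (y + 1/3)^2*(y + 4)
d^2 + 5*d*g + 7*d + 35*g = (d + 7)*(d + 5*g)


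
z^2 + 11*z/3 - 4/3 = (z - 1/3)*(z + 4)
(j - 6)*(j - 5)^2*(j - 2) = j^4 - 18*j^3 + 117*j^2 - 320*j + 300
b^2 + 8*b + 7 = (b + 1)*(b + 7)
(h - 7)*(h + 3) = h^2 - 4*h - 21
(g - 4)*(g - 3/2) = g^2 - 11*g/2 + 6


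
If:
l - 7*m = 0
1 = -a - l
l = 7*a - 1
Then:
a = 0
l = -1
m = -1/7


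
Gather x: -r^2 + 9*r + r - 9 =-r^2 + 10*r - 9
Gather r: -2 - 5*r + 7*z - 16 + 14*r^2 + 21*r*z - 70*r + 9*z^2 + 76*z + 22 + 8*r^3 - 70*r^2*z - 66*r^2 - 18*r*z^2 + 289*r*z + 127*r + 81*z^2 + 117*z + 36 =8*r^3 + r^2*(-70*z - 52) + r*(-18*z^2 + 310*z + 52) + 90*z^2 + 200*z + 40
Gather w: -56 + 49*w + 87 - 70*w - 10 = 21 - 21*w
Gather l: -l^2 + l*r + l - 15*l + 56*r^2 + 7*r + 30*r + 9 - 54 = -l^2 + l*(r - 14) + 56*r^2 + 37*r - 45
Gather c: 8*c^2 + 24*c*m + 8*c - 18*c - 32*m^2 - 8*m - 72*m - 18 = 8*c^2 + c*(24*m - 10) - 32*m^2 - 80*m - 18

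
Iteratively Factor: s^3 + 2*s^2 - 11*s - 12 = (s + 4)*(s^2 - 2*s - 3) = (s - 3)*(s + 4)*(s + 1)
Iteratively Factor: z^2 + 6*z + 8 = (z + 2)*(z + 4)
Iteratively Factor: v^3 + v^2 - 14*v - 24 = (v + 2)*(v^2 - v - 12) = (v - 4)*(v + 2)*(v + 3)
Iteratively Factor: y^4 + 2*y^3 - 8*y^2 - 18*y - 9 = (y + 1)*(y^3 + y^2 - 9*y - 9) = (y + 1)*(y + 3)*(y^2 - 2*y - 3) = (y + 1)^2*(y + 3)*(y - 3)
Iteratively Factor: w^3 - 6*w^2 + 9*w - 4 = (w - 4)*(w^2 - 2*w + 1) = (w - 4)*(w - 1)*(w - 1)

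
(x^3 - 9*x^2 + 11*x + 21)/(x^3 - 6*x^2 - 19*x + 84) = (x + 1)/(x + 4)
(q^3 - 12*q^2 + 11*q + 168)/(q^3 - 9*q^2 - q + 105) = (q - 8)/(q - 5)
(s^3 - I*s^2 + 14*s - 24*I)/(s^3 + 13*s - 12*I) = (s - 2*I)/(s - I)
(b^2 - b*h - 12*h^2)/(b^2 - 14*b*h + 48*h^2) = (b^2 - b*h - 12*h^2)/(b^2 - 14*b*h + 48*h^2)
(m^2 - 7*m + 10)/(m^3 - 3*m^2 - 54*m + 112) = (m - 5)/(m^2 - m - 56)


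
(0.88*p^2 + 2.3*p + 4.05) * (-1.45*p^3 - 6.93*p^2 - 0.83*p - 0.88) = -1.276*p^5 - 9.4334*p^4 - 22.5419*p^3 - 30.7499*p^2 - 5.3855*p - 3.564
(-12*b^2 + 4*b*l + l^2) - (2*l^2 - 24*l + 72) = -12*b^2 + 4*b*l - l^2 + 24*l - 72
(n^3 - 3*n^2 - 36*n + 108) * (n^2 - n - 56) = n^5 - 4*n^4 - 89*n^3 + 312*n^2 + 1908*n - 6048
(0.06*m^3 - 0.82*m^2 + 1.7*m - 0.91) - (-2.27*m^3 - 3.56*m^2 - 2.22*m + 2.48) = 2.33*m^3 + 2.74*m^2 + 3.92*m - 3.39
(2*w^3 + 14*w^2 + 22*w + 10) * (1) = 2*w^3 + 14*w^2 + 22*w + 10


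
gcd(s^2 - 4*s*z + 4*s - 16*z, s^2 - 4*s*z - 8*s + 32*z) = -s + 4*z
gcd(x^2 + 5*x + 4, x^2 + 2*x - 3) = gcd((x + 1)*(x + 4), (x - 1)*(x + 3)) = 1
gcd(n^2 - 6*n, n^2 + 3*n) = n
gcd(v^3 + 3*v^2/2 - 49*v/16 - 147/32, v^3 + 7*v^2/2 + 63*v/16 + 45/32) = v + 3/2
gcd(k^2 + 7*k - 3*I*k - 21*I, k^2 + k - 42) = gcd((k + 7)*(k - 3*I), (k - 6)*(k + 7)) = k + 7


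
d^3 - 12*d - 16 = (d - 4)*(d + 2)^2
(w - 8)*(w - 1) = w^2 - 9*w + 8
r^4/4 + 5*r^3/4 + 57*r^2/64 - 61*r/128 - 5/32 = (r/4 + 1)*(r - 1/2)*(r + 1/4)*(r + 5/4)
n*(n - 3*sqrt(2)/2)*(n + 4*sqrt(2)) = n^3 + 5*sqrt(2)*n^2/2 - 12*n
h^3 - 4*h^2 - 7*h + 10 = (h - 5)*(h - 1)*(h + 2)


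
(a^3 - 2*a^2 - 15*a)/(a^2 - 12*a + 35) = a*(a + 3)/(a - 7)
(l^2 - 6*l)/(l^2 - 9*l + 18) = l/(l - 3)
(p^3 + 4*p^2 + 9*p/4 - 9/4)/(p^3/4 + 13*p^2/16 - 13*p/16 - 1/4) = 4*(4*p^3 + 16*p^2 + 9*p - 9)/(4*p^3 + 13*p^2 - 13*p - 4)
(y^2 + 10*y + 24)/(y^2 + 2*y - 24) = (y + 4)/(y - 4)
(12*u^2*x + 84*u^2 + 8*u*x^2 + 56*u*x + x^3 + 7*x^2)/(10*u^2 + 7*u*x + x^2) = (6*u*x + 42*u + x^2 + 7*x)/(5*u + x)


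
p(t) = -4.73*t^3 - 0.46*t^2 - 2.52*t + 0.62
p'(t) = -14.19*t^2 - 0.92*t - 2.52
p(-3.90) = 284.03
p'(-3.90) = -214.76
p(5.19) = -686.10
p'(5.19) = -389.52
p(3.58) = -231.32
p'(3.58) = -187.68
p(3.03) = -142.82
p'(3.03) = -135.58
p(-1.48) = 18.68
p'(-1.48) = -32.24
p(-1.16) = 10.31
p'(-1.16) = -20.55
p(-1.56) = 21.39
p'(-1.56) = -35.62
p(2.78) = -111.56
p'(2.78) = -114.74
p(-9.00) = 3434.21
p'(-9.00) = -1143.63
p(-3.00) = 131.75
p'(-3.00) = -127.47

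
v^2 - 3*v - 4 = (v - 4)*(v + 1)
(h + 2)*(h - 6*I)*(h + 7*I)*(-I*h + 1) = -I*h^4 + 2*h^3 - 2*I*h^3 + 4*h^2 - 41*I*h^2 + 42*h - 82*I*h + 84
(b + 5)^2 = b^2 + 10*b + 25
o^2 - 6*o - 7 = (o - 7)*(o + 1)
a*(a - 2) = a^2 - 2*a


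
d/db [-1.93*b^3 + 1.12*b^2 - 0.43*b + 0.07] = -5.79*b^2 + 2.24*b - 0.43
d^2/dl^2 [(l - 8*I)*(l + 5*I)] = 2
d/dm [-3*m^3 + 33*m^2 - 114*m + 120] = -9*m^2 + 66*m - 114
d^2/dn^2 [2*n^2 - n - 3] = 4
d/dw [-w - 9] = -1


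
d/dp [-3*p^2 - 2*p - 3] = -6*p - 2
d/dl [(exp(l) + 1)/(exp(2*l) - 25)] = (-2*(exp(l) + 1)*exp(l) + exp(2*l) - 25)*exp(l)/(exp(2*l) - 25)^2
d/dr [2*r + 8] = 2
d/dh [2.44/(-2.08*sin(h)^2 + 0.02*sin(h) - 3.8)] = (10.1504*sin(h) - 0.0488)*cos(h)/(2.08*sin(h)^2 - 0.02*sin(h) + 3.8)^2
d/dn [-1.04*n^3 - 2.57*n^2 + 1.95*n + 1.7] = -3.12*n^2 - 5.14*n + 1.95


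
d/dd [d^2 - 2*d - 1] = 2*d - 2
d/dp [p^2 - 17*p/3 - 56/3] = 2*p - 17/3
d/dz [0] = 0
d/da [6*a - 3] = 6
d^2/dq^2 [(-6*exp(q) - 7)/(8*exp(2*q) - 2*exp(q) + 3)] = (-384*exp(4*q) - 1888*exp(3*q) + 1200*exp(2*q) + 608*exp(q) - 96)*exp(q)/(512*exp(6*q) - 384*exp(5*q) + 672*exp(4*q) - 296*exp(3*q) + 252*exp(2*q) - 54*exp(q) + 27)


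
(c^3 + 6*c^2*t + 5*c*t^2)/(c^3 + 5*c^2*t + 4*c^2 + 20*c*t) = (c + t)/(c + 4)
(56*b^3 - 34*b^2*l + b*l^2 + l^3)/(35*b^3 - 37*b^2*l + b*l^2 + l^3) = (8*b^2 - 6*b*l + l^2)/(5*b^2 - 6*b*l + l^2)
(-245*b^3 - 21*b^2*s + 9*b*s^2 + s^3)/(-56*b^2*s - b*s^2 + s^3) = (-35*b^2 + 2*b*s + s^2)/(s*(-8*b + s))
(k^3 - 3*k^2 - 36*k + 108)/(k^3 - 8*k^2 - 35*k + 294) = (k^2 - 9*k + 18)/(k^2 - 14*k + 49)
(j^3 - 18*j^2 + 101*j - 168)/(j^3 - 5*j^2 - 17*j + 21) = (j^2 - 11*j + 24)/(j^2 + 2*j - 3)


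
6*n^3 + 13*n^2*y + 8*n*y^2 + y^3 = (n + y)^2*(6*n + y)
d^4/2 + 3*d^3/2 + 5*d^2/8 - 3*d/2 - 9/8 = (d/2 + 1/2)*(d - 1)*(d + 3/2)^2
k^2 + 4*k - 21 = (k - 3)*(k + 7)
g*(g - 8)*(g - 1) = g^3 - 9*g^2 + 8*g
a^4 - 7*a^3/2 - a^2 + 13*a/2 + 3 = (a - 3)*(a - 2)*(a + 1/2)*(a + 1)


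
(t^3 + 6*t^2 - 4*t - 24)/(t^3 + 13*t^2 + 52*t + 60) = (t - 2)/(t + 5)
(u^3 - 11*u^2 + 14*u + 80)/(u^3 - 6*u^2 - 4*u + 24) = (u^2 - 13*u + 40)/(u^2 - 8*u + 12)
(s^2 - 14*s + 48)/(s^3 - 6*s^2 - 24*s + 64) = (s - 6)/(s^2 + 2*s - 8)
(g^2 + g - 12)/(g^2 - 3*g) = (g + 4)/g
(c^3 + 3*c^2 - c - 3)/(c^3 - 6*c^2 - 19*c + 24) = (c + 1)/(c - 8)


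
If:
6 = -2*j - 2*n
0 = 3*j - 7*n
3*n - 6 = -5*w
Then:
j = -21/10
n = -9/10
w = 87/50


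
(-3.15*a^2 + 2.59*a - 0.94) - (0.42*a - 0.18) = -3.15*a^2 + 2.17*a - 0.76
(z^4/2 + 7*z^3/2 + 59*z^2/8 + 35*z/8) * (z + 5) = z^5/2 + 6*z^4 + 199*z^3/8 + 165*z^2/4 + 175*z/8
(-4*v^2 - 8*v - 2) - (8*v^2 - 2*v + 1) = -12*v^2 - 6*v - 3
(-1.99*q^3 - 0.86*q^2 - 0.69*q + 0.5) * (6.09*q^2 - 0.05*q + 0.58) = -12.1191*q^5 - 5.1379*q^4 - 5.3133*q^3 + 2.5807*q^2 - 0.4252*q + 0.29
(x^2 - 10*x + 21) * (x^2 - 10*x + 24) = x^4 - 20*x^3 + 145*x^2 - 450*x + 504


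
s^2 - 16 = (s - 4)*(s + 4)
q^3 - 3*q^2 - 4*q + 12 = (q - 3)*(q - 2)*(q + 2)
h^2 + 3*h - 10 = (h - 2)*(h + 5)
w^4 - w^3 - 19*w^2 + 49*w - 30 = (w - 3)*(w - 2)*(w - 1)*(w + 5)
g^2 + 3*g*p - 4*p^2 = (g - p)*(g + 4*p)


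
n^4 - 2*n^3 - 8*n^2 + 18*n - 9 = (n - 3)*(n - 1)^2*(n + 3)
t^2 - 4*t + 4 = (t - 2)^2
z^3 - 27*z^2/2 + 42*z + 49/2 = (z - 7)^2*(z + 1/2)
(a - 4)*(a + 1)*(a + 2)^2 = a^4 + a^3 - 12*a^2 - 28*a - 16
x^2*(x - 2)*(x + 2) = x^4 - 4*x^2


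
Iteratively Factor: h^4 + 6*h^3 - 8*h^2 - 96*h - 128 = (h - 4)*(h^3 + 10*h^2 + 32*h + 32) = (h - 4)*(h + 2)*(h^2 + 8*h + 16) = (h - 4)*(h + 2)*(h + 4)*(h + 4)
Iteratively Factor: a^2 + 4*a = (a + 4)*(a)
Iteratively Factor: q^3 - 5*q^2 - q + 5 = (q - 5)*(q^2 - 1) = (q - 5)*(q - 1)*(q + 1)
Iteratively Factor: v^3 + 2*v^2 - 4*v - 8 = (v + 2)*(v^2 - 4) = (v + 2)^2*(v - 2)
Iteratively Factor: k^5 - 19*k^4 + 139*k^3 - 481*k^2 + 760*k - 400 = (k - 5)*(k^4 - 14*k^3 + 69*k^2 - 136*k + 80) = (k - 5)*(k - 4)*(k^3 - 10*k^2 + 29*k - 20) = (k - 5)*(k - 4)^2*(k^2 - 6*k + 5) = (k - 5)*(k - 4)^2*(k - 1)*(k - 5)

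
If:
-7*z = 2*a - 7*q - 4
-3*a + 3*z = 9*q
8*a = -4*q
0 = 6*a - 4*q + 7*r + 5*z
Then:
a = -4/19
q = 8/19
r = -44/133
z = 20/19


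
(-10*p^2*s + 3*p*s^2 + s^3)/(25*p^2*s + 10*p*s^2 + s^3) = (-2*p + s)/(5*p + s)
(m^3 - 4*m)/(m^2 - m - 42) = m*(4 - m^2)/(-m^2 + m + 42)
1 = 1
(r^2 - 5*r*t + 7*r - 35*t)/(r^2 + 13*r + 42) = (r - 5*t)/(r + 6)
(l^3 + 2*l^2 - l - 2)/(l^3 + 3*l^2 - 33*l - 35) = (l^2 + l - 2)/(l^2 + 2*l - 35)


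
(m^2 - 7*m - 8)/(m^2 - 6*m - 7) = (m - 8)/(m - 7)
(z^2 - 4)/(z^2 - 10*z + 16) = (z + 2)/(z - 8)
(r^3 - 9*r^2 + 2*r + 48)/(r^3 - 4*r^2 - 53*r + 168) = (r + 2)/(r + 7)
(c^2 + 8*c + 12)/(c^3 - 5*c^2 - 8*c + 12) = (c + 6)/(c^2 - 7*c + 6)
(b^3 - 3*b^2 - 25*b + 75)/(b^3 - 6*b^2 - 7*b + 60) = (b^2 + 2*b - 15)/(b^2 - b - 12)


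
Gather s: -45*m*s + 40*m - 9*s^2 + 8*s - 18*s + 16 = 40*m - 9*s^2 + s*(-45*m - 10) + 16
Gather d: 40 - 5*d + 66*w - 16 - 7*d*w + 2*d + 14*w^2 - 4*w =d*(-7*w - 3) + 14*w^2 + 62*w + 24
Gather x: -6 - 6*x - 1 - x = -7*x - 7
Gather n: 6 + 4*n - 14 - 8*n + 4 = -4*n - 4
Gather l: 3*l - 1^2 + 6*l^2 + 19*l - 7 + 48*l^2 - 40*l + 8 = 54*l^2 - 18*l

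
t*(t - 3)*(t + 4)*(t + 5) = t^4 + 6*t^3 - 7*t^2 - 60*t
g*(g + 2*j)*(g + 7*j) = g^3 + 9*g^2*j + 14*g*j^2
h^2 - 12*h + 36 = (h - 6)^2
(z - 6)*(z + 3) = z^2 - 3*z - 18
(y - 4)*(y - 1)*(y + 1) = y^3 - 4*y^2 - y + 4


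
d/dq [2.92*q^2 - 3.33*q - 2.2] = 5.84*q - 3.33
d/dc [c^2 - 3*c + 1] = 2*c - 3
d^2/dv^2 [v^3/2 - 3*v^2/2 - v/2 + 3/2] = 3*v - 3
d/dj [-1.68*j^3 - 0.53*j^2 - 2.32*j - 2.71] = -5.04*j^2 - 1.06*j - 2.32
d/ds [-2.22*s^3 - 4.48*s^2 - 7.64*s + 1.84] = -6.66*s^2 - 8.96*s - 7.64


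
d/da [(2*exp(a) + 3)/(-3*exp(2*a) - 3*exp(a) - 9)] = ((2*exp(a) + 1)*(2*exp(a) + 3) - 2*exp(2*a) - 2*exp(a) - 6)*exp(a)/(3*(exp(2*a) + exp(a) + 3)^2)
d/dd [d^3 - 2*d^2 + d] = 3*d^2 - 4*d + 1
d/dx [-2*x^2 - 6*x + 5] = -4*x - 6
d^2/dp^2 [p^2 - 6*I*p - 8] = 2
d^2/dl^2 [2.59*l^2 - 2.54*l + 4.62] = 5.18000000000000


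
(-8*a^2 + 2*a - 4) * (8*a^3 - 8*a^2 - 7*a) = -64*a^5 + 80*a^4 + 8*a^3 + 18*a^2 + 28*a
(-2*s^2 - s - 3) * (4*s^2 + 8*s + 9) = -8*s^4 - 20*s^3 - 38*s^2 - 33*s - 27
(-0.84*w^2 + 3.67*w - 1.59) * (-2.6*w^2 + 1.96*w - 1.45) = 2.184*w^4 - 11.1884*w^3 + 12.5452*w^2 - 8.4379*w + 2.3055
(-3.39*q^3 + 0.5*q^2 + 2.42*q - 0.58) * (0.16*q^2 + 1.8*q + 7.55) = -0.5424*q^5 - 6.022*q^4 - 24.3073*q^3 + 8.0382*q^2 + 17.227*q - 4.379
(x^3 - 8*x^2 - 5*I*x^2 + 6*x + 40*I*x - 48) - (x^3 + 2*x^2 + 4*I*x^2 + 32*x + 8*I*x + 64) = -10*x^2 - 9*I*x^2 - 26*x + 32*I*x - 112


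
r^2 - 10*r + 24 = (r - 6)*(r - 4)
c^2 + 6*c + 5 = (c + 1)*(c + 5)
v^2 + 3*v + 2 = (v + 1)*(v + 2)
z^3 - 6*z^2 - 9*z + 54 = (z - 6)*(z - 3)*(z + 3)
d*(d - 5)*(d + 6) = d^3 + d^2 - 30*d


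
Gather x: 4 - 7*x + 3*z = -7*x + 3*z + 4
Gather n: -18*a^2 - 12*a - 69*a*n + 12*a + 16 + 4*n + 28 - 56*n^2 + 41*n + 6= -18*a^2 - 56*n^2 + n*(45 - 69*a) + 50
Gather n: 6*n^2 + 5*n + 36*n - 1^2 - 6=6*n^2 + 41*n - 7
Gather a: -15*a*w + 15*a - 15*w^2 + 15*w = a*(15 - 15*w) - 15*w^2 + 15*w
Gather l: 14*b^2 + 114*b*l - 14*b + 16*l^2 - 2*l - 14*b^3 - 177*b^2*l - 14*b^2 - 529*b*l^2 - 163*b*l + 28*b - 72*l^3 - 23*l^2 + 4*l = -14*b^3 + 14*b - 72*l^3 + l^2*(-529*b - 7) + l*(-177*b^2 - 49*b + 2)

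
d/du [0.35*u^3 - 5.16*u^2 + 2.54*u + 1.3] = 1.05*u^2 - 10.32*u + 2.54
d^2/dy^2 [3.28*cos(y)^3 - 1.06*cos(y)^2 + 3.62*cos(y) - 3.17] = -6.08*cos(y) + 2.12*cos(2*y) - 7.38*cos(3*y)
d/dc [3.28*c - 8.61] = 3.28000000000000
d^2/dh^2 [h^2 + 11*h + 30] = 2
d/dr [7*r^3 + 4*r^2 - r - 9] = 21*r^2 + 8*r - 1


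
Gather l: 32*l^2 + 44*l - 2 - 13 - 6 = 32*l^2 + 44*l - 21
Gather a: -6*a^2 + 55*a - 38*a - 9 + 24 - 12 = -6*a^2 + 17*a + 3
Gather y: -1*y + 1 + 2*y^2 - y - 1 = 2*y^2 - 2*y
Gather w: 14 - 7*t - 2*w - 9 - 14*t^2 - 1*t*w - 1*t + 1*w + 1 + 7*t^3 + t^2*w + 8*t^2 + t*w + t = 7*t^3 - 6*t^2 - 7*t + w*(t^2 - 1) + 6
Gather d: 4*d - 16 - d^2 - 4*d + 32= 16 - d^2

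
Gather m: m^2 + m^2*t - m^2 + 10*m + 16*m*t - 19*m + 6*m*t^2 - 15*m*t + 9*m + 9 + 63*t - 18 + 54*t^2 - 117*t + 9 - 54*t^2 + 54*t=m^2*t + m*(6*t^2 + t)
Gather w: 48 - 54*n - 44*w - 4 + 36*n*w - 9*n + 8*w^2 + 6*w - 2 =-63*n + 8*w^2 + w*(36*n - 38) + 42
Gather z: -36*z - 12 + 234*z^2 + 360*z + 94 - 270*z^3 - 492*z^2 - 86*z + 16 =-270*z^3 - 258*z^2 + 238*z + 98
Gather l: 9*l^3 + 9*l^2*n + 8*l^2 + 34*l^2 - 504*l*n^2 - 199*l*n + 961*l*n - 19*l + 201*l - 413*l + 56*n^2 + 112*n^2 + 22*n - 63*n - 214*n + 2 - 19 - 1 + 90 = 9*l^3 + l^2*(9*n + 42) + l*(-504*n^2 + 762*n - 231) + 168*n^2 - 255*n + 72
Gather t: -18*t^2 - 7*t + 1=-18*t^2 - 7*t + 1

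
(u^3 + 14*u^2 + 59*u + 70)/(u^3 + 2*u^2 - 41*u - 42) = (u^2 + 7*u + 10)/(u^2 - 5*u - 6)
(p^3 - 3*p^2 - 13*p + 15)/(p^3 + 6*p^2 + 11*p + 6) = (p^2 - 6*p + 5)/(p^2 + 3*p + 2)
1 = 1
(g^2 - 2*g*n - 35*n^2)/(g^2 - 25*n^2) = (g - 7*n)/(g - 5*n)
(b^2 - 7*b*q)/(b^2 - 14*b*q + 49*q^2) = b/(b - 7*q)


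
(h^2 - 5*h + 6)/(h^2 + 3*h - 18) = (h - 2)/(h + 6)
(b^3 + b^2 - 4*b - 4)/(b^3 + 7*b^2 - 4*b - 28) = (b + 1)/(b + 7)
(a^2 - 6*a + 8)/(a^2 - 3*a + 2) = (a - 4)/(a - 1)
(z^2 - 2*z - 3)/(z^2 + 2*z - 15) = (z + 1)/(z + 5)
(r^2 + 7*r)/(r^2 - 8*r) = (r + 7)/(r - 8)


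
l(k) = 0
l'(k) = 0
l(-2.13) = 0.00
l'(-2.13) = 0.00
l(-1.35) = 0.00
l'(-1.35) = 0.00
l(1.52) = 0.00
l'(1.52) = 0.00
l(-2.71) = 0.00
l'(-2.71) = 0.00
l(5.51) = 0.00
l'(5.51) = 0.00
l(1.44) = 0.00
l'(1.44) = 0.00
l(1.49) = 0.00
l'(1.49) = 0.00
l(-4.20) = 0.00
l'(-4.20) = 0.00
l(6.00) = 0.00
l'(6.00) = 0.00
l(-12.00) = 0.00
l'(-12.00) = 0.00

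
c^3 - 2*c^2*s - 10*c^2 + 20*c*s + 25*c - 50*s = (c - 5)^2*(c - 2*s)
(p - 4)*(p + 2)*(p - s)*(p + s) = p^4 - 2*p^3 - p^2*s^2 - 8*p^2 + 2*p*s^2 + 8*s^2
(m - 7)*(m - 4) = m^2 - 11*m + 28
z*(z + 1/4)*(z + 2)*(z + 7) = z^4 + 37*z^3/4 + 65*z^2/4 + 7*z/2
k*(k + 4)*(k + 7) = k^3 + 11*k^2 + 28*k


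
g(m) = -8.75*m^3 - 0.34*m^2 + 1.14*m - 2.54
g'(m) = -26.25*m^2 - 0.68*m + 1.14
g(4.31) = -704.49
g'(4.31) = -489.41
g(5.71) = -1636.10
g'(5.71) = -858.60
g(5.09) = -1159.43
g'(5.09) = -682.41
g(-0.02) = -2.56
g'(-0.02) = 1.14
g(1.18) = -16.04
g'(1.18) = -36.21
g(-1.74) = 40.54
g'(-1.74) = -77.15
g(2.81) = -196.17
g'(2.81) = -208.04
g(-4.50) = 782.79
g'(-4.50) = -527.36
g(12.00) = -15157.82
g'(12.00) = -3787.02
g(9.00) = -6398.57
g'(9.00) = -2131.23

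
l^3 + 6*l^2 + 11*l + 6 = (l + 1)*(l + 2)*(l + 3)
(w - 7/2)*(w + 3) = w^2 - w/2 - 21/2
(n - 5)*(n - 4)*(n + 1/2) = n^3 - 17*n^2/2 + 31*n/2 + 10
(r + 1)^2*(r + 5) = r^3 + 7*r^2 + 11*r + 5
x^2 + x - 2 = (x - 1)*(x + 2)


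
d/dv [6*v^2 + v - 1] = 12*v + 1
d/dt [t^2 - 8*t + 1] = 2*t - 8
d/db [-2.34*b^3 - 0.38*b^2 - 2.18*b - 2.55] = -7.02*b^2 - 0.76*b - 2.18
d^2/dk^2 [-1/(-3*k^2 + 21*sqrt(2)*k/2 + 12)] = 4*(4*k^2 - 14*sqrt(2)*k - (4*k - 7*sqrt(2))^2 - 16)/(3*(-2*k^2 + 7*sqrt(2)*k + 8)^3)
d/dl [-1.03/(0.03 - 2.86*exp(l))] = -2.9458*exp(l)/(2.86*exp(l) - 0.03)^2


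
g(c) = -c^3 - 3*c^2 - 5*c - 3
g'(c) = -3*c^2 - 6*c - 5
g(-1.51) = 1.15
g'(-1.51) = -2.78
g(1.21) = -15.21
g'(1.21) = -16.65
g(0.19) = -4.07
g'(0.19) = -6.25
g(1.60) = -22.78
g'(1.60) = -22.28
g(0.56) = -6.92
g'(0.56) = -9.30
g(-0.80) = -0.41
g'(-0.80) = -2.12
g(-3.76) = 26.54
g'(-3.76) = -24.85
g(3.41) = -94.59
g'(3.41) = -60.34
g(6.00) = -357.00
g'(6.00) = -149.00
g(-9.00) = 528.00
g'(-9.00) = -194.00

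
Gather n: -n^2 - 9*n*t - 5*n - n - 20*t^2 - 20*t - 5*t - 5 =-n^2 + n*(-9*t - 6) - 20*t^2 - 25*t - 5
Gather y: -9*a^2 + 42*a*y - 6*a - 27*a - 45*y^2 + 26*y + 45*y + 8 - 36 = -9*a^2 - 33*a - 45*y^2 + y*(42*a + 71) - 28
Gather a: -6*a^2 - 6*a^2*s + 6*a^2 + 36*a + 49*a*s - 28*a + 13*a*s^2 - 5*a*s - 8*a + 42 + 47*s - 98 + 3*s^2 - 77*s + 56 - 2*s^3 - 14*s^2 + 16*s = -6*a^2*s + a*(13*s^2 + 44*s) - 2*s^3 - 11*s^2 - 14*s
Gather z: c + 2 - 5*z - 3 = c - 5*z - 1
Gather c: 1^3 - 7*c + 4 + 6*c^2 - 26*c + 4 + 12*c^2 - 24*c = 18*c^2 - 57*c + 9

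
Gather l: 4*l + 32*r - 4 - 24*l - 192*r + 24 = -20*l - 160*r + 20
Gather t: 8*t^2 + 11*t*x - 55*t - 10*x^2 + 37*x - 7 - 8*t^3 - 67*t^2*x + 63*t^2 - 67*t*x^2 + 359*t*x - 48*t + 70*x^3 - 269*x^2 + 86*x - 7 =-8*t^3 + t^2*(71 - 67*x) + t*(-67*x^2 + 370*x - 103) + 70*x^3 - 279*x^2 + 123*x - 14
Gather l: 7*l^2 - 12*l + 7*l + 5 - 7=7*l^2 - 5*l - 2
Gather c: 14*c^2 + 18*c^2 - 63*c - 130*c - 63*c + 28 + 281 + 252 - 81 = 32*c^2 - 256*c + 480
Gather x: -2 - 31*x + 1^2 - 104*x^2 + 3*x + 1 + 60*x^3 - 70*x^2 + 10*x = 60*x^3 - 174*x^2 - 18*x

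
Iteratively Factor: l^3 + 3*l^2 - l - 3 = (l - 1)*(l^2 + 4*l + 3) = (l - 1)*(l + 3)*(l + 1)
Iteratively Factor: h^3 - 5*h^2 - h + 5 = (h - 5)*(h^2 - 1) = (h - 5)*(h - 1)*(h + 1)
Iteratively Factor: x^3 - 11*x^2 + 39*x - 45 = (x - 3)*(x^2 - 8*x + 15) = (x - 3)^2*(x - 5)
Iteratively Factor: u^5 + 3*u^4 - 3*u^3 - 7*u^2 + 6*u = (u)*(u^4 + 3*u^3 - 3*u^2 - 7*u + 6) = u*(u + 2)*(u^3 + u^2 - 5*u + 3) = u*(u - 1)*(u + 2)*(u^2 + 2*u - 3) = u*(u - 1)^2*(u + 2)*(u + 3)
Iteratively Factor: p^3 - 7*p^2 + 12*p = (p)*(p^2 - 7*p + 12) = p*(p - 4)*(p - 3)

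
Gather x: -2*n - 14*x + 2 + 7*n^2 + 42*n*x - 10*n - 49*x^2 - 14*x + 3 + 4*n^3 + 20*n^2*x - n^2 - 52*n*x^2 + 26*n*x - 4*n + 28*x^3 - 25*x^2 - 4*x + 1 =4*n^3 + 6*n^2 - 16*n + 28*x^3 + x^2*(-52*n - 74) + x*(20*n^2 + 68*n - 32) + 6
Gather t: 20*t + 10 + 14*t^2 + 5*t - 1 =14*t^2 + 25*t + 9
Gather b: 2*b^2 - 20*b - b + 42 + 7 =2*b^2 - 21*b + 49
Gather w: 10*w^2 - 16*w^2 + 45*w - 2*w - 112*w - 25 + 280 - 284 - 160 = -6*w^2 - 69*w - 189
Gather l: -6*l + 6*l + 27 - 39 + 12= 0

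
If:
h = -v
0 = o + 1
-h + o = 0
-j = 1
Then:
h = -1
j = -1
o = -1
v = 1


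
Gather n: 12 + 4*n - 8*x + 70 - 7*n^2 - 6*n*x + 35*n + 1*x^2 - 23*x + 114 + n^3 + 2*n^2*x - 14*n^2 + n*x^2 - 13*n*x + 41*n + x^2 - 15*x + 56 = n^3 + n^2*(2*x - 21) + n*(x^2 - 19*x + 80) + 2*x^2 - 46*x + 252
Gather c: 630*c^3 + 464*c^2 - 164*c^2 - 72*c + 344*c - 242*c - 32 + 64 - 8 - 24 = 630*c^3 + 300*c^2 + 30*c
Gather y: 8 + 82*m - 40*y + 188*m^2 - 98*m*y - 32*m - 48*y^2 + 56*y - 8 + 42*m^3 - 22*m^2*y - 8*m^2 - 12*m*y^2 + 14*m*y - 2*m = 42*m^3 + 180*m^2 + 48*m + y^2*(-12*m - 48) + y*(-22*m^2 - 84*m + 16)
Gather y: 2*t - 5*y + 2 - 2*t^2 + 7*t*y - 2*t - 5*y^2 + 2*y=-2*t^2 - 5*y^2 + y*(7*t - 3) + 2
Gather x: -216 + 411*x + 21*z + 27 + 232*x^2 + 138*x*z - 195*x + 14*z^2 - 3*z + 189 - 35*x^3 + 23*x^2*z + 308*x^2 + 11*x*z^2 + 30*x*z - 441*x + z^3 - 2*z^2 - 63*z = -35*x^3 + x^2*(23*z + 540) + x*(11*z^2 + 168*z - 225) + z^3 + 12*z^2 - 45*z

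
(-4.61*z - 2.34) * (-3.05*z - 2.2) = 14.0605*z^2 + 17.279*z + 5.148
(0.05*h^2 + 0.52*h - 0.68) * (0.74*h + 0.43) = 0.037*h^3 + 0.4063*h^2 - 0.2796*h - 0.2924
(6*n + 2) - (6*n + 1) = 1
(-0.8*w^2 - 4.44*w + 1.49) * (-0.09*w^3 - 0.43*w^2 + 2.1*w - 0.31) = 0.072*w^5 + 0.7436*w^4 + 0.0951*w^3 - 9.7167*w^2 + 4.5054*w - 0.4619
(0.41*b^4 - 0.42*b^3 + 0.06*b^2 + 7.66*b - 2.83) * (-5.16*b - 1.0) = -2.1156*b^5 + 1.7572*b^4 + 0.1104*b^3 - 39.5856*b^2 + 6.9428*b + 2.83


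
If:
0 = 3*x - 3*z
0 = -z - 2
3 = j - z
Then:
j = 1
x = -2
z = -2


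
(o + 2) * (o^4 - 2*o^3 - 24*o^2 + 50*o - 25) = o^5 - 28*o^3 + 2*o^2 + 75*o - 50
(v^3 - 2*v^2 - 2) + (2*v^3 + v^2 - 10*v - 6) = 3*v^3 - v^2 - 10*v - 8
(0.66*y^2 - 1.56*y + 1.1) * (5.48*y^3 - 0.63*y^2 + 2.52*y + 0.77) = 3.6168*y^5 - 8.9646*y^4 + 8.674*y^3 - 4.116*y^2 + 1.5708*y + 0.847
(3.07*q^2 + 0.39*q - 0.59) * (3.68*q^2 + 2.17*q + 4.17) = 11.2976*q^4 + 8.0971*q^3 + 11.477*q^2 + 0.346*q - 2.4603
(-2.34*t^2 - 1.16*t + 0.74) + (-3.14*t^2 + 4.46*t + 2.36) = -5.48*t^2 + 3.3*t + 3.1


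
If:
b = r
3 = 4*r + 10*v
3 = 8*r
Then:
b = 3/8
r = 3/8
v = 3/20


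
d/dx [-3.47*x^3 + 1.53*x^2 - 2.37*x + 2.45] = -10.41*x^2 + 3.06*x - 2.37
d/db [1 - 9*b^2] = -18*b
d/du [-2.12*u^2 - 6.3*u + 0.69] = -4.24*u - 6.3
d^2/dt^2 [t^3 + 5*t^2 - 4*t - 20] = 6*t + 10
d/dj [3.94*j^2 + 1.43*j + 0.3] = 7.88*j + 1.43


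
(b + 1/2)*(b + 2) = b^2 + 5*b/2 + 1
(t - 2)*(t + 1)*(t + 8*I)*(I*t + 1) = I*t^4 - 7*t^3 - I*t^3 + 7*t^2 + 6*I*t^2 + 14*t - 8*I*t - 16*I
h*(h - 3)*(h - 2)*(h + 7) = h^4 + 2*h^3 - 29*h^2 + 42*h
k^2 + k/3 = k*(k + 1/3)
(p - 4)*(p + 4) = p^2 - 16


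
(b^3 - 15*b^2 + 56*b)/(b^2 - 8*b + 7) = b*(b - 8)/(b - 1)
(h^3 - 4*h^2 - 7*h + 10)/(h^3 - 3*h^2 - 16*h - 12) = (h^2 - 6*h + 5)/(h^2 - 5*h - 6)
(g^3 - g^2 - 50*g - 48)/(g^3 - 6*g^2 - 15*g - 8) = (g + 6)/(g + 1)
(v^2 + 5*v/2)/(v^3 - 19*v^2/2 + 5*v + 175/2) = v/(v^2 - 12*v + 35)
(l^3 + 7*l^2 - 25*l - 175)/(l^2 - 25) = l + 7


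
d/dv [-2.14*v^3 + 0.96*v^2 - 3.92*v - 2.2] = -6.42*v^2 + 1.92*v - 3.92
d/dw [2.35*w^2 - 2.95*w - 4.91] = 4.7*w - 2.95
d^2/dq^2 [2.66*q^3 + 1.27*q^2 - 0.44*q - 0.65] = 15.96*q + 2.54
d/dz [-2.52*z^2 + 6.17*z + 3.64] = 6.17 - 5.04*z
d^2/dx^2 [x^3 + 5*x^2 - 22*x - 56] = 6*x + 10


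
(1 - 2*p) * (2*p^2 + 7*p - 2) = -4*p^3 - 12*p^2 + 11*p - 2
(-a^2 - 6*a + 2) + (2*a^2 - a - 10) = a^2 - 7*a - 8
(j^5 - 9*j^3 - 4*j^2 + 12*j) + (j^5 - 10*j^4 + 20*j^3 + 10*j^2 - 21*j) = 2*j^5 - 10*j^4 + 11*j^3 + 6*j^2 - 9*j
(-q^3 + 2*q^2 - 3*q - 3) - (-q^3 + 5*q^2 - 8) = -3*q^2 - 3*q + 5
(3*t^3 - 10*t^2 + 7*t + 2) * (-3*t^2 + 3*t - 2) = -9*t^5 + 39*t^4 - 57*t^3 + 35*t^2 - 8*t - 4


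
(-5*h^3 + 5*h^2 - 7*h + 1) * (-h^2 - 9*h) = 5*h^5 + 40*h^4 - 38*h^3 + 62*h^2 - 9*h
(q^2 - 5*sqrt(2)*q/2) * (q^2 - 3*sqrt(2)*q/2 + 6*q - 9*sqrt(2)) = q^4 - 4*sqrt(2)*q^3 + 6*q^3 - 24*sqrt(2)*q^2 + 15*q^2/2 + 45*q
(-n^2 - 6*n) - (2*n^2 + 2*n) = -3*n^2 - 8*n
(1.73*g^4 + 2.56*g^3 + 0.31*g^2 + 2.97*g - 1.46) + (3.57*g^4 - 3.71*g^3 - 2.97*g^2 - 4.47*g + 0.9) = 5.3*g^4 - 1.15*g^3 - 2.66*g^2 - 1.5*g - 0.56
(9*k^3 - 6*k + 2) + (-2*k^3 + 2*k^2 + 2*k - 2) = 7*k^3 + 2*k^2 - 4*k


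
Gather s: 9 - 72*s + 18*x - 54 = -72*s + 18*x - 45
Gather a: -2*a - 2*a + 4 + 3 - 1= 6 - 4*a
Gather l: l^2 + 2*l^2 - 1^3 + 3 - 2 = 3*l^2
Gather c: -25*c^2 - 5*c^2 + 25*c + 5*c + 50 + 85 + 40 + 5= -30*c^2 + 30*c + 180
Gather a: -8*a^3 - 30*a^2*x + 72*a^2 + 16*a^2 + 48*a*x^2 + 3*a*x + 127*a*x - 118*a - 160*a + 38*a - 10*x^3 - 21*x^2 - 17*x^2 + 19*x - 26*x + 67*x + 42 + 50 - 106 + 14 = -8*a^3 + a^2*(88 - 30*x) + a*(48*x^2 + 130*x - 240) - 10*x^3 - 38*x^2 + 60*x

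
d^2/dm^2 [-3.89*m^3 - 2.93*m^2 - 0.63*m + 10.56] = -23.34*m - 5.86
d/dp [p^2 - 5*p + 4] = 2*p - 5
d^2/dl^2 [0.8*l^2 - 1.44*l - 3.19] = 1.60000000000000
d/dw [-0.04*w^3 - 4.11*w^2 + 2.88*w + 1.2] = -0.12*w^2 - 8.22*w + 2.88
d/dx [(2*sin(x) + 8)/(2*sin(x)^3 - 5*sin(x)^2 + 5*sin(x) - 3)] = 2*(-4*sin(x)^3 - 19*sin(x)^2 + 40*sin(x) - 23)*cos(x)/((2*sin(x) - 3)^2*(sin(x)^2 - sin(x) + 1)^2)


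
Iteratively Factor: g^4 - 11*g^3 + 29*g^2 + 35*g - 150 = (g - 5)*(g^3 - 6*g^2 - g + 30) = (g - 5)^2*(g^2 - g - 6) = (g - 5)^2*(g - 3)*(g + 2)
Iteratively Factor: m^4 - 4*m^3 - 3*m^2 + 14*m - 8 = (m - 1)*(m^3 - 3*m^2 - 6*m + 8) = (m - 4)*(m - 1)*(m^2 + m - 2) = (m - 4)*(m - 1)^2*(m + 2)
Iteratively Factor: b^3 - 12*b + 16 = (b - 2)*(b^2 + 2*b - 8) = (b - 2)*(b + 4)*(b - 2)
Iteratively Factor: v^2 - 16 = (v - 4)*(v + 4)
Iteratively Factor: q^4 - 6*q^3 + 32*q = (q - 4)*(q^3 - 2*q^2 - 8*q) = (q - 4)*(q + 2)*(q^2 - 4*q) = q*(q - 4)*(q + 2)*(q - 4)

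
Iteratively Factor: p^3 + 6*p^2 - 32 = (p + 4)*(p^2 + 2*p - 8) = (p - 2)*(p + 4)*(p + 4)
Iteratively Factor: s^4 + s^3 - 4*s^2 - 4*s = (s - 2)*(s^3 + 3*s^2 + 2*s) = s*(s - 2)*(s^2 + 3*s + 2) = s*(s - 2)*(s + 1)*(s + 2)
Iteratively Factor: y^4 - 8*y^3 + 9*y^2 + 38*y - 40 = (y - 1)*(y^3 - 7*y^2 + 2*y + 40) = (y - 1)*(y + 2)*(y^2 - 9*y + 20) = (y - 4)*(y - 1)*(y + 2)*(y - 5)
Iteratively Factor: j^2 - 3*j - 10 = (j - 5)*(j + 2)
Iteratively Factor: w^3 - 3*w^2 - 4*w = (w + 1)*(w^2 - 4*w) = (w - 4)*(w + 1)*(w)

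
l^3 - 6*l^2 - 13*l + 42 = (l - 7)*(l - 2)*(l + 3)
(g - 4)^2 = g^2 - 8*g + 16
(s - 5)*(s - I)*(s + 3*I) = s^3 - 5*s^2 + 2*I*s^2 + 3*s - 10*I*s - 15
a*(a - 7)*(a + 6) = a^3 - a^2 - 42*a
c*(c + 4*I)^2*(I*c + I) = I*c^4 - 8*c^3 + I*c^3 - 8*c^2 - 16*I*c^2 - 16*I*c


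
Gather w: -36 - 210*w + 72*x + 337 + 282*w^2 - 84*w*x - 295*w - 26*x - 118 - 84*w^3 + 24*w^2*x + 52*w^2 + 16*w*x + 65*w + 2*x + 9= -84*w^3 + w^2*(24*x + 334) + w*(-68*x - 440) + 48*x + 192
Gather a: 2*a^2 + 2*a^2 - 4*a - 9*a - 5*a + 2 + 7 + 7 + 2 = 4*a^2 - 18*a + 18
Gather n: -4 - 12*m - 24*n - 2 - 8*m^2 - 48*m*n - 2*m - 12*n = -8*m^2 - 14*m + n*(-48*m - 36) - 6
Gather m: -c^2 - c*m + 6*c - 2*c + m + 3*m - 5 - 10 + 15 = -c^2 + 4*c + m*(4 - c)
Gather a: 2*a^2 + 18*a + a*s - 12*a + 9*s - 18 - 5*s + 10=2*a^2 + a*(s + 6) + 4*s - 8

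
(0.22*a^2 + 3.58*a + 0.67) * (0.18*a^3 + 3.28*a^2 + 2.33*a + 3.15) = 0.0396*a^5 + 1.366*a^4 + 12.3756*a^3 + 11.232*a^2 + 12.8381*a + 2.1105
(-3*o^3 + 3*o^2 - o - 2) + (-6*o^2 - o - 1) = -3*o^3 - 3*o^2 - 2*o - 3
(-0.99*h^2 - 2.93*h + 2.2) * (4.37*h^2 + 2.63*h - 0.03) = -4.3263*h^4 - 15.4078*h^3 + 1.9378*h^2 + 5.8739*h - 0.066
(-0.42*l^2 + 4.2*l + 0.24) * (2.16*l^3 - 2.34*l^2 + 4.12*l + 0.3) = -0.9072*l^5 + 10.0548*l^4 - 11.04*l^3 + 16.6164*l^2 + 2.2488*l + 0.072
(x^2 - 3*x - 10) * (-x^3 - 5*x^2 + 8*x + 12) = -x^5 - 2*x^4 + 33*x^3 + 38*x^2 - 116*x - 120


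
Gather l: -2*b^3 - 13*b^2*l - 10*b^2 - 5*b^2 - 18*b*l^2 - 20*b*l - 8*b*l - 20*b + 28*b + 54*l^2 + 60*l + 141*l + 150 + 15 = -2*b^3 - 15*b^2 + 8*b + l^2*(54 - 18*b) + l*(-13*b^2 - 28*b + 201) + 165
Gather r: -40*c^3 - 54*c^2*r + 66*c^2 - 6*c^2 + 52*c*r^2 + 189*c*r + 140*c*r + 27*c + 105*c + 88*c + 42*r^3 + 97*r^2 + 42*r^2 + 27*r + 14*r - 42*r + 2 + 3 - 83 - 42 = -40*c^3 + 60*c^2 + 220*c + 42*r^3 + r^2*(52*c + 139) + r*(-54*c^2 + 329*c - 1) - 120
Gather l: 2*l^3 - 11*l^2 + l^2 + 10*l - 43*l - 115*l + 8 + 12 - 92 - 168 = 2*l^3 - 10*l^2 - 148*l - 240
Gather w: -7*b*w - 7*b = -7*b*w - 7*b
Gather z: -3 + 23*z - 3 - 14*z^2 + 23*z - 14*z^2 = -28*z^2 + 46*z - 6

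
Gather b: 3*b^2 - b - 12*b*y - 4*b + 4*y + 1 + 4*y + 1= 3*b^2 + b*(-12*y - 5) + 8*y + 2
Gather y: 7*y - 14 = 7*y - 14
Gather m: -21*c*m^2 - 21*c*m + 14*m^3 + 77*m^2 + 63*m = 14*m^3 + m^2*(77 - 21*c) + m*(63 - 21*c)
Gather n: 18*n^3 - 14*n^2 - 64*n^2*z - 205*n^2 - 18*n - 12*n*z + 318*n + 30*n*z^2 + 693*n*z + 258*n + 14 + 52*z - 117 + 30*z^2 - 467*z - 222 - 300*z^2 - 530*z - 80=18*n^3 + n^2*(-64*z - 219) + n*(30*z^2 + 681*z + 558) - 270*z^2 - 945*z - 405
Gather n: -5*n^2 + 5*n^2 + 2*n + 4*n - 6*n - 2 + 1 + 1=0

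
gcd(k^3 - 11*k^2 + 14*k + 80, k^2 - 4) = k + 2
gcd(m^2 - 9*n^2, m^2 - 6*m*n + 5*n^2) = 1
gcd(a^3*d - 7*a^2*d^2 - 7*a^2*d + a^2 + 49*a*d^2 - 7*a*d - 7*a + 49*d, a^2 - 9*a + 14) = a - 7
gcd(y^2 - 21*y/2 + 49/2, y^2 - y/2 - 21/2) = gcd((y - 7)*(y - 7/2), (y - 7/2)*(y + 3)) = y - 7/2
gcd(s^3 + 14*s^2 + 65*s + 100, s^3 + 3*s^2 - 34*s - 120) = s^2 + 9*s + 20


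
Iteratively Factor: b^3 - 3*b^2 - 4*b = (b + 1)*(b^2 - 4*b) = b*(b + 1)*(b - 4)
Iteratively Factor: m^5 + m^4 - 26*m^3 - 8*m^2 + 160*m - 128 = (m - 4)*(m^4 + 5*m^3 - 6*m^2 - 32*m + 32) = (m - 4)*(m - 2)*(m^3 + 7*m^2 + 8*m - 16) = (m - 4)*(m - 2)*(m + 4)*(m^2 + 3*m - 4) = (m - 4)*(m - 2)*(m - 1)*(m + 4)*(m + 4)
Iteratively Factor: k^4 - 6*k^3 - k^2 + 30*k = (k)*(k^3 - 6*k^2 - k + 30) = k*(k + 2)*(k^2 - 8*k + 15) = k*(k - 3)*(k + 2)*(k - 5)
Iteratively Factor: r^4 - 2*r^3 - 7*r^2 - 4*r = (r + 1)*(r^3 - 3*r^2 - 4*r) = (r + 1)^2*(r^2 - 4*r) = r*(r + 1)^2*(r - 4)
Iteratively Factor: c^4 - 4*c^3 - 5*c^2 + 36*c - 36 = (c - 3)*(c^3 - c^2 - 8*c + 12) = (c - 3)*(c - 2)*(c^2 + c - 6) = (c - 3)*(c - 2)*(c + 3)*(c - 2)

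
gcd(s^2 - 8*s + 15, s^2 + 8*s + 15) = 1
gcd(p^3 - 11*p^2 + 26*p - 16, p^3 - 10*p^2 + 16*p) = p^2 - 10*p + 16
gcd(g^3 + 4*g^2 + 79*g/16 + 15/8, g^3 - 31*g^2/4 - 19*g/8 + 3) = g + 3/4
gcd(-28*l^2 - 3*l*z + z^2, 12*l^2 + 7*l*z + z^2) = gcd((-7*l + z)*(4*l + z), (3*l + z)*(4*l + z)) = 4*l + z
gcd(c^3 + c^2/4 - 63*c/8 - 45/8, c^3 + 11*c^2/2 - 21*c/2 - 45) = c^2 - c/2 - 15/2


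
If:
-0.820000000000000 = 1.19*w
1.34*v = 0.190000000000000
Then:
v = 0.14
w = -0.69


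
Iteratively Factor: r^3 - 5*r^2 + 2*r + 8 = (r - 4)*(r^2 - r - 2) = (r - 4)*(r - 2)*(r + 1)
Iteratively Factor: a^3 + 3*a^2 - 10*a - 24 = (a + 2)*(a^2 + a - 12) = (a + 2)*(a + 4)*(a - 3)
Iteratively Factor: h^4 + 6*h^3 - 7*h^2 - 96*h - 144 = (h + 4)*(h^3 + 2*h^2 - 15*h - 36) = (h - 4)*(h + 4)*(h^2 + 6*h + 9) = (h - 4)*(h + 3)*(h + 4)*(h + 3)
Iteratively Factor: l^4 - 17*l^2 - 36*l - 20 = (l + 1)*(l^3 - l^2 - 16*l - 20) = (l + 1)*(l + 2)*(l^2 - 3*l - 10) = (l - 5)*(l + 1)*(l + 2)*(l + 2)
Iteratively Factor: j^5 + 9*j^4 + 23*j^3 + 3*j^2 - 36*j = (j + 3)*(j^4 + 6*j^3 + 5*j^2 - 12*j) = (j + 3)*(j + 4)*(j^3 + 2*j^2 - 3*j) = (j + 3)^2*(j + 4)*(j^2 - j) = j*(j + 3)^2*(j + 4)*(j - 1)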